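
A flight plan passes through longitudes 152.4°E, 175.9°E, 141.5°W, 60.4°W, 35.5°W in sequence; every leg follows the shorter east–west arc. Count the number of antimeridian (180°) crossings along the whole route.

1

Leg 1: +152.4° → +175.9°, shortest Δλ = 23.5° (east) — does not cross 180°.
Leg 2: +175.9° → -141.5°, shortest Δλ = 42.6° (east) — crosses 180°.
Leg 3: -141.5° → -60.4°, shortest Δλ = 81.1° (east) — does not cross 180°.
Leg 4: -60.4° → -35.5°, shortest Δλ = 24.9° (east) — does not cross 180°.
Total crossings: 1.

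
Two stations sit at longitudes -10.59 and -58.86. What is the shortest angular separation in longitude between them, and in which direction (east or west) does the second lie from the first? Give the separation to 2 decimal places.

48.27° west

Raw difference: -58.86 − -10.59 = -48.27°.
Normalise into (−180°, 180°]: -48.27° stays -48.27°.
Negative ⇒ the second point lies to the west; separation 48.27°.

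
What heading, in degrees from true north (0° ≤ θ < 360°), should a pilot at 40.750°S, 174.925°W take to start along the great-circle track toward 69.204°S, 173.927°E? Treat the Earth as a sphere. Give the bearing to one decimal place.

Δλ = 173.927 − -174.925 = 348.852°; wrapped into (−180°, 180°]: -11.148°.
θ = atan2( sin Δλ · cos φ₂ , cos φ₁ · sin φ₂ − sin φ₁ · cos φ₂ · cos Δλ )
  = atan2(-0.06865, -0.48083) = -171.875° → normalised to [0°, 360°): 188.125°.

188.1°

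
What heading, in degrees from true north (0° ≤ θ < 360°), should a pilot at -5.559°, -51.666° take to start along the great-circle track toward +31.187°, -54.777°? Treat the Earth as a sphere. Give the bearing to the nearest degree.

Δλ = -54.777 − -51.666 = -3.111°.
θ = atan2( sin Δλ · cos φ₂ , cos φ₁ · sin φ₂ − sin φ₁ · cos φ₂ · cos Δλ )
  = atan2(-0.04643, 0.59815) = -4.438° → normalised to [0°, 360°): 355.562°.

356°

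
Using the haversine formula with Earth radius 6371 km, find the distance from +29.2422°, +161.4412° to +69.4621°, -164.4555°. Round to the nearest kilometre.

4969 km

Δλ = -164.4555 − 161.4412 = -325.8967°; wrapped into (−180°, 180°]: 34.1033°.
Δφ = 69.4621 − 29.2422 = 40.2199°.
a = sin²(Δφ/2) + cos φ₁ · cos φ₂ · sin²(Δλ/2) = 0.144536.
c = 2·atan2(√a, √(1−a)) = 0.77998 rad → d = 6371·c ≈ 4969.25 km.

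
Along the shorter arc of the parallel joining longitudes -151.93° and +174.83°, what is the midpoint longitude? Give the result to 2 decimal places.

-168.55°

Signed shortest Δλ from -151.93° to +174.83° is -33.24°.
Midpoint longitude = -151.93° + (-33.24°)/2 = -151.93° − 16.62° = -168.55°.
(The naïve average (-151.93 + +174.83)/2 = 11.45° is on the wrong side of the globe.)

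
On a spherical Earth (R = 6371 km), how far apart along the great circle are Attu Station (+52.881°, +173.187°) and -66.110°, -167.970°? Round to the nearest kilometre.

13327 km

Δλ = -167.970 − 173.187 = -341.157°; wrapped into (−180°, 180°]: 18.843°.
Δφ = -66.110 − 52.881 = -118.991°.
a = sin²(Δφ/2) + cos φ₁ · cos φ₂ · sin²(Δλ/2) = 0.748885.
c = 2·atan2(√a, √(1−a)) = 2.09182 rad → d = 6371·c ≈ 13327.00 km.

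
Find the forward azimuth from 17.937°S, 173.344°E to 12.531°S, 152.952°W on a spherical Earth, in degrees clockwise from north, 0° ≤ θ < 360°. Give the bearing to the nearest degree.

85°

Δλ = -152.952 − 173.344 = -326.296°; wrapped into (−180°, 180°]: 33.704°.
θ = atan2( sin Δλ · cos φ₂ , cos φ₁ · sin φ₂ − sin φ₁ · cos φ₂ · cos Δλ )
  = atan2(0.54168, 0.04368) = 85.390° → normalised to [0°, 360°): 85.390°.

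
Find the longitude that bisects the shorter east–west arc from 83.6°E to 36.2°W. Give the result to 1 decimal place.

23.7°E

Signed shortest Δλ from +83.6° to -36.2° is -119.8°.
Midpoint longitude = +83.6° + (-119.8°)/2 = +83.6° − 59.9° = +23.7°.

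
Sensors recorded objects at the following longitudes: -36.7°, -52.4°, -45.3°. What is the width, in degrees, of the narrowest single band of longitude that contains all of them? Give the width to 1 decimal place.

Sort the longitudes: -52.4°, -45.3°, -36.7°.
Eastward gaps between consecutive values (wrapping around): 7.1°, 8.6°, 344.3°.
Largest gap = 344.3° ⇒ minimal covering band is its complement: 360° − 344.3° = 15.7°.
Band runs from -52.4° eastward to -36.7°.

15.7°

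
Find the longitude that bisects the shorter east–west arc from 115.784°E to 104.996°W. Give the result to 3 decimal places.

174.606°W

Signed shortest Δλ from +115.784° to -104.996° is +139.220°.
Midpoint longitude = +115.784° + (+139.220°)/2 = +115.784° + 69.610° = +185.394°.
Normalise into (−180°, 180°]: -174.606°.
(The naïve average (+115.784 + -104.996)/2 = 5.394° is on the wrong side of the globe.)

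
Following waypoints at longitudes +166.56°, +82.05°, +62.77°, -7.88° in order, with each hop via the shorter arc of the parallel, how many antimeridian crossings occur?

Leg 1: +166.56° → +82.05°, shortest Δλ = -84.51° (west) — does not cross 180°.
Leg 2: +82.05° → +62.77°, shortest Δλ = -19.28° (west) — does not cross 180°.
Leg 3: +62.77° → -7.88°, shortest Δλ = -70.65° (west) — does not cross 180°.
Total crossings: 0.

0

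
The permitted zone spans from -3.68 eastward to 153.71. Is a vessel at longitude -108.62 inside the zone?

Band width going east from -3.68° to +153.71°: ((153.71 − -3.68) mod 360) = 157.39°.
Offset of -108.62° east of the west edge: ((-108.62 − -3.68) mod 360) = 255.06°.
255.06° > 157.39° ⇒ outside.

No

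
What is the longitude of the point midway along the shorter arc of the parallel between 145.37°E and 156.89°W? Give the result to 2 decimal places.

174.24°E

Signed shortest Δλ from +145.37° to -156.89° is +57.74°.
Midpoint longitude = +145.37° + (+57.74°)/2 = +145.37° + 28.87° = +174.24°.
(The naïve average (+145.37 + -156.89)/2 = -5.76° is on the wrong side of the globe.)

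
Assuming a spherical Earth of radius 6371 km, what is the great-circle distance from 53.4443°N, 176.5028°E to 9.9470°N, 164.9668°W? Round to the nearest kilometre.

Δλ = -164.9668 − 176.5028 = -341.4696°; wrapped into (−180°, 180°]: 18.5304°.
Δφ = 9.9470 − 53.4443 = -43.4973°.
a = sin²(Δφ/2) + cos φ₁ · cos φ₂ · sin²(Δλ/2) = 0.152504.
c = 2·atan2(√a, √(1−a)) = 0.80239 rad → d = 6371·c ≈ 5112.01 km.

5112 km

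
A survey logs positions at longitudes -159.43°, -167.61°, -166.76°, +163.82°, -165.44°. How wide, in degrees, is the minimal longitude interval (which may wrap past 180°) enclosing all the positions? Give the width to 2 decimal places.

36.75°

Sort the longitudes: -167.61°, -166.76°, -165.44°, -159.43°, +163.82°.
Eastward gaps between consecutive values (wrapping around): 0.85°, 1.32°, 6.01°, 323.25°, 28.57°.
Largest gap = 323.25° ⇒ minimal covering band is its complement: 360° − 323.25° = 36.75°.
Band runs from +163.82° eastward to -159.43°, crossing the antimeridian.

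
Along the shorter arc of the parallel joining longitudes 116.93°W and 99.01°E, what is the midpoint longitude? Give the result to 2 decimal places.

Signed shortest Δλ from -116.93° to +99.01° is -144.06°.
Midpoint longitude = -116.93° + (-144.06°)/2 = -116.93° − 72.03° = -188.96°.
Normalise into (−180°, 180°]: +171.04°.
(The naïve average (-116.93 + +99.01)/2 = -8.96° is on the wrong side of the globe.)

171.04°E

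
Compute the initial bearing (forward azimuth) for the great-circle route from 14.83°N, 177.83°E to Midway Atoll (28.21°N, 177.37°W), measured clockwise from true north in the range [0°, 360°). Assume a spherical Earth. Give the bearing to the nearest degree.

18°

Δλ = -177.37 − 177.83 = -355.20°; wrapped into (−180°, 180°]: 4.80°.
θ = atan2( sin Δλ · cos φ₂ , cos φ₁ · sin φ₂ − sin φ₁ · cos φ₂ · cos Δλ )
  = atan2(0.07374, 0.23220) = 17.618° → normalised to [0°, 360°): 17.618°.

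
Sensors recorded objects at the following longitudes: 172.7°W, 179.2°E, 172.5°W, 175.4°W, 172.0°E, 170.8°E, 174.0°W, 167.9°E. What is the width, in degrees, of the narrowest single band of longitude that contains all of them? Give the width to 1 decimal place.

19.6°

Sort the longitudes: -175.4°, -174.0°, -172.7°, -172.5°, +167.9°, +170.8°, +172.0°, +179.2°.
Eastward gaps between consecutive values (wrapping around): 1.4°, 1.3°, 0.2°, 340.4°, 2.9°, 1.2°, 7.2°, 5.4°.
Largest gap = 340.4° ⇒ minimal covering band is its complement: 360° − 340.4° = 19.6°.
Band runs from +167.9° eastward to -172.5°, crossing the antimeridian.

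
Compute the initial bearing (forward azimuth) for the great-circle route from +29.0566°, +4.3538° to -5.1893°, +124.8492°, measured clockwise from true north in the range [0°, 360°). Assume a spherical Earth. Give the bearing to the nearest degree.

Δλ = 124.8492 − 4.3538 = 120.4954°.
θ = atan2( sin Δλ · cos φ₂ , cos φ₁ · sin φ₂ − sin φ₁ · cos φ₂ · cos Δλ )
  = atan2(0.85814, 0.16639) = 79.027° → normalised to [0°, 360°): 79.027°.

79°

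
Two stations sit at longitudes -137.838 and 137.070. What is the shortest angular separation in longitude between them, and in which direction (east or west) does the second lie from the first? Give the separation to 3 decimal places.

85.092° west

Raw difference: 137.070 − -137.838 = 274.908°.
Normalise into (−180°, 180°]: 274.908° − 360° = -85.092°.
Negative ⇒ the second point lies to the west; separation 85.092°.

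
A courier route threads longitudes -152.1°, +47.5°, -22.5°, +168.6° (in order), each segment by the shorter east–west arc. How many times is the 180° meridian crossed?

2

Leg 1: -152.1° → +47.5°, shortest Δλ = -160.4° (west) — crosses 180°.
Leg 2: +47.5° → -22.5°, shortest Δλ = -70.0° (west) — does not cross 180°.
Leg 3: -22.5° → +168.6°, shortest Δλ = -168.9° (west) — crosses 180°.
Total crossings: 2.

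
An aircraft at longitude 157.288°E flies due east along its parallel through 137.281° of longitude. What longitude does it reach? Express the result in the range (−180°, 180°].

65.431°W

Start at +157.288°; shift +137.281° → +294.569°.
+294.569° lies outside (−180°, 180°]; subtract 360° → -65.431°.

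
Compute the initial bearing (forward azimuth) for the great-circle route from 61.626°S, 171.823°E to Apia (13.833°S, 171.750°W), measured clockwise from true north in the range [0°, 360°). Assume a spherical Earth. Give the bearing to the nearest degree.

21°

Δλ = -171.750 − 171.823 = -343.573°; wrapped into (−180°, 180°]: 16.427°.
θ = atan2( sin Δλ · cos φ₂ , cos φ₁ · sin φ₂ − sin φ₁ · cos φ₂ · cos Δλ )
  = atan2(0.27459, 0.70585) = 21.257° → normalised to [0°, 360°): 21.257°.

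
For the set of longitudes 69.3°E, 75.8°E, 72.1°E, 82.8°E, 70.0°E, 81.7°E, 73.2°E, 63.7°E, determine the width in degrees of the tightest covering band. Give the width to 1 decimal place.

Sort the longitudes: +63.7°, +69.3°, +70.0°, +72.1°, +73.2°, +75.8°, +81.7°, +82.8°.
Eastward gaps between consecutive values (wrapping around): 5.6°, 0.7°, 2.1°, 1.1°, 2.6°, 5.9°, 1.1°, 340.9°.
Largest gap = 340.9° ⇒ minimal covering band is its complement: 360° − 340.9° = 19.1°.
Band runs from +63.7° eastward to +82.8°.

19.1°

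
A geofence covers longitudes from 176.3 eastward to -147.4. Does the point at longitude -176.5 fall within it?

Yes

Band width going east from +176.3° to -147.4°: ((-147.4 − 176.3) mod 360) = 36.3°.
Offset of -176.5° east of the west edge: ((-176.5 − 176.3) mod 360) = 7.2°.
7.2° ≤ 36.3° ⇒ inside.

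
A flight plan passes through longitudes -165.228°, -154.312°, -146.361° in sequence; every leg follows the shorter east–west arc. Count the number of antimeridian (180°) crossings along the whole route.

0

Leg 1: -165.228° → -154.312°, shortest Δλ = 10.916° (east) — does not cross 180°.
Leg 2: -154.312° → -146.361°, shortest Δλ = 7.951° (east) — does not cross 180°.
Total crossings: 0.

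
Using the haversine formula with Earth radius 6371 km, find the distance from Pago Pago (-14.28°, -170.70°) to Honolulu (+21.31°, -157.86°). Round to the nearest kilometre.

4198 km

Δλ = -157.86 − -170.70 = 12.84°.
Δφ = 21.31 − -14.28 = 35.59°.
a = sin²(Δφ/2) + cos φ₁ · cos φ₂ · sin²(Δλ/2) = 0.104687.
c = 2·atan2(√a, √(1−a)) = 0.65897 rad → d = 6371·c ≈ 4198.27 km.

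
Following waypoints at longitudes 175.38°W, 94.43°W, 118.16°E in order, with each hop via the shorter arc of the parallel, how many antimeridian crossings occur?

1

Leg 1: -175.38° → -94.43°, shortest Δλ = 80.95° (east) — does not cross 180°.
Leg 2: -94.43° → +118.16°, shortest Δλ = -147.41° (west) — crosses 180°.
Total crossings: 1.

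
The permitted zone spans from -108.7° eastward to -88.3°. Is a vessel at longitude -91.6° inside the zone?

Band width going east from -108.7° to -88.3°: ((-88.3 − -108.7) mod 360) = 20.4°.
Offset of -91.6° east of the west edge: ((-91.6 − -108.7) mod 360) = 17.1°.
17.1° ≤ 20.4° ⇒ inside.

Yes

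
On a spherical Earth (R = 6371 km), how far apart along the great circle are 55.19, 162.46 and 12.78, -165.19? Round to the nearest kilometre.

Δλ = -165.19 − 162.46 = -327.65°; wrapped into (−180°, 180°]: 32.35°.
Δφ = 12.78 − 55.19 = -42.41°.
a = sin²(Δφ/2) + cos φ₁ · cos φ₂ · sin²(Δλ/2) = 0.174034.
c = 2·atan2(√a, √(1−a)) = 0.86067 rad → d = 6371·c ≈ 5483.30 km.

5483 km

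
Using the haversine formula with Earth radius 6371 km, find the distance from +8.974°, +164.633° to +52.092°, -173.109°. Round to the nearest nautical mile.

Δλ = -173.109 − 164.633 = -337.742°; wrapped into (−180°, 180°]: 22.258°.
Δφ = 52.092 − 8.974 = 43.118°.
a = sin²(Δφ/2) + cos φ₁ · cos φ₂ · sin²(Δλ/2) = 0.157636.
c = 2·atan2(√a, √(1−a)) = 0.81657 rad → d = 6371·c ≈ 5202.34 km ≈ 2809.04 nmi.

2809 nmi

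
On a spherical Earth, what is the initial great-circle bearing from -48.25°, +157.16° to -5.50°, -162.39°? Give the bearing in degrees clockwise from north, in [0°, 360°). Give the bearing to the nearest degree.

Δλ = -162.39 − 157.16 = -319.55°; wrapped into (−180°, 180°]: 40.45°.
θ = atan2( sin Δλ · cos φ₂ , cos φ₁ · sin φ₂ − sin φ₁ · cos φ₂ · cos Δλ )
  = atan2(0.64580, 0.50129) = 52.180° → normalised to [0°, 360°): 52.180°.

52°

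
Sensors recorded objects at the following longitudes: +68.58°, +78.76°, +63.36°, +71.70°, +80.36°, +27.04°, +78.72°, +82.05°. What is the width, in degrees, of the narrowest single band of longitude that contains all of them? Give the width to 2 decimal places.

Sort the longitudes: +27.04°, +63.36°, +68.58°, +71.70°, +78.72°, +78.76°, +80.36°, +82.05°.
Eastward gaps between consecutive values (wrapping around): 36.32°, 5.22°, 3.12°, 7.02°, 0.04°, 1.60°, 1.69°, 304.99°.
Largest gap = 304.99° ⇒ minimal covering band is its complement: 360° − 304.99° = 55.01°.
Band runs from +27.04° eastward to +82.05°.

55.01°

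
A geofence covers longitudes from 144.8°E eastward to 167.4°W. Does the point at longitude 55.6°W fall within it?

No

Band width going east from +144.8° to -167.4°: ((-167.4 − 144.8) mod 360) = 47.8°.
Offset of -55.6° east of the west edge: ((-55.6 − 144.8) mod 360) = 159.6°.
159.6° > 47.8° ⇒ outside.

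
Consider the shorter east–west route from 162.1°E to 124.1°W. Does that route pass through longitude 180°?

Yes

Naïve |-124.1 − 162.1| = 286.2° > 180°, so the shorter arc goes the other way round — across 180°.
Signed shortest Δλ = ((-124.1 − 162.1 + 180) mod 360) − 180 = 73.8°.
Going east by 73.8° from +162.1° passes through 180° before reaching -124.1°.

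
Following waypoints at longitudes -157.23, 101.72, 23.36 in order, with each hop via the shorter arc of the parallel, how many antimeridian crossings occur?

Leg 1: -157.23° → +101.72°, shortest Δλ = -101.05° (west) — crosses 180°.
Leg 2: +101.72° → +23.36°, shortest Δλ = -78.36° (west) — does not cross 180°.
Total crossings: 1.

1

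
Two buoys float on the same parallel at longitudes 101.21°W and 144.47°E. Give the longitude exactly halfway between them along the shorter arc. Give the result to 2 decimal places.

Signed shortest Δλ from -101.21° to +144.47° is -114.32°.
Midpoint longitude = -101.21° + (-114.32°)/2 = -101.21° − 57.16° = -158.37°.
(The naïve average (-101.21 + +144.47)/2 = 21.63° is on the wrong side of the globe.)

158.37°W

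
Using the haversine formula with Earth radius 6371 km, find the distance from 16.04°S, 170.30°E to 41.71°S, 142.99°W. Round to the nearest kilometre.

Δλ = -142.99 − 170.30 = -313.29°; wrapped into (−180°, 180°]: 46.71°.
Δφ = -41.71 − -16.04 = -25.67°.
a = sin²(Δφ/2) + cos φ₁ · cos φ₂ · sin²(Δλ/2) = 0.162100.
c = 2·atan2(√a, √(1−a)) = 0.82875 rad → d = 6371·c ≈ 5279.94 km.

5280 km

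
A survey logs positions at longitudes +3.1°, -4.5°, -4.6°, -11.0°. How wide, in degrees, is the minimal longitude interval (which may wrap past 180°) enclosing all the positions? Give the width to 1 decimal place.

14.1°

Sort the longitudes: -11.0°, -4.6°, -4.5°, +3.1°.
Eastward gaps between consecutive values (wrapping around): 6.4°, 0.1°, 7.6°, 345.9°.
Largest gap = 345.9° ⇒ minimal covering band is its complement: 360° − 345.9° = 14.1°.
Band runs from -11.0° eastward to +3.1°.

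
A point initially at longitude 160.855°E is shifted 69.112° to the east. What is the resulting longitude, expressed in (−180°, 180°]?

Start at +160.855°; shift +69.112° → +229.967°.
+229.967° lies outside (−180°, 180°]; subtract 360° → -130.033°.

130.033°W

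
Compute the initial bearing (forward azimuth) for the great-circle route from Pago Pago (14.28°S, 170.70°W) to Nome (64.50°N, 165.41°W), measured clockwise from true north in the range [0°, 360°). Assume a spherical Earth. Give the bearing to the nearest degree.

Δλ = -165.41 − -170.70 = 5.29°.
θ = atan2( sin Δλ · cos φ₂ , cos φ₁ · sin φ₂ − sin φ₁ · cos φ₂ · cos Δλ )
  = atan2(0.03969, 0.98044) = 2.318° → normalised to [0°, 360°): 2.318°.

2°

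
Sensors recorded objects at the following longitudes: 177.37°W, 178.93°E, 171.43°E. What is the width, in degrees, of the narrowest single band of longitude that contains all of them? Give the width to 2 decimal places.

11.20°

Sort the longitudes: -177.37°, +171.43°, +178.93°.
Eastward gaps between consecutive values (wrapping around): 348.80°, 7.50°, 3.70°.
Largest gap = 348.80° ⇒ minimal covering band is its complement: 360° − 348.80° = 11.20°.
Band runs from +171.43° eastward to -177.37°, crossing the antimeridian.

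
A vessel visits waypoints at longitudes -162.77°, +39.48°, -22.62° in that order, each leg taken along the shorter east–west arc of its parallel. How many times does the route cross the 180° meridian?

Leg 1: -162.77° → +39.48°, shortest Δλ = -157.75° (west) — crosses 180°.
Leg 2: +39.48° → -22.62°, shortest Δλ = -62.1° (west) — does not cross 180°.
Total crossings: 1.

1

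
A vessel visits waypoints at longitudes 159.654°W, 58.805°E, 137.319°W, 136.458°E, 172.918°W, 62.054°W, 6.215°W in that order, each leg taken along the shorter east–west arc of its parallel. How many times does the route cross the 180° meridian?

4

Leg 1: -159.654° → +58.805°, shortest Δλ = -141.541° (west) — crosses 180°.
Leg 2: +58.805° → -137.319°, shortest Δλ = 163.876° (east) — crosses 180°.
Leg 3: -137.319° → +136.458°, shortest Δλ = -86.223° (west) — crosses 180°.
Leg 4: +136.458° → -172.918°, shortest Δλ = 50.624° (east) — crosses 180°.
Leg 5: -172.918° → -62.054°, shortest Δλ = 110.864° (east) — does not cross 180°.
Leg 6: -62.054° → -6.215°, shortest Δλ = 55.839° (east) — does not cross 180°.
Total crossings: 4.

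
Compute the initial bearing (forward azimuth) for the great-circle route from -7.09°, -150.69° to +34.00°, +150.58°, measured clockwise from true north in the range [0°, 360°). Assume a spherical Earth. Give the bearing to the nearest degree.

311°

Δλ = 150.58 − -150.69 = 301.27°; wrapped into (−180°, 180°]: -58.73°.
θ = atan2( sin Δλ · cos φ₂ , cos φ₁ · sin φ₂ − sin φ₁ · cos φ₂ · cos Δλ )
  = atan2(-0.70860, 0.60803) = -49.368° → normalised to [0°, 360°): 310.632°.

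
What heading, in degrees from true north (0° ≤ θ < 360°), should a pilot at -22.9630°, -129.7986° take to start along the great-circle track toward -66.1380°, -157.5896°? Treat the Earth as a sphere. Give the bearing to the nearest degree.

195°

Δλ = -157.5896 − -129.7986 = -27.7910°.
θ = atan2( sin Δλ · cos φ₂ , cos φ₁ · sin φ₂ − sin φ₁ · cos φ₂ · cos Δλ )
  = atan2(-0.18861, -0.70243) = -164.970° → normalised to [0°, 360°): 195.030°.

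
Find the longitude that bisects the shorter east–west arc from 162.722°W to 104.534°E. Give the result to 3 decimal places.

Signed shortest Δλ from -162.722° to +104.534° is -92.744°.
Midpoint longitude = -162.722° + (-92.744°)/2 = -162.722° − 46.372° = -209.094°.
Normalise into (−180°, 180°]: +150.906°.
(The naïve average (-162.722 + +104.534)/2 = -29.094° is on the wrong side of the globe.)

150.906°E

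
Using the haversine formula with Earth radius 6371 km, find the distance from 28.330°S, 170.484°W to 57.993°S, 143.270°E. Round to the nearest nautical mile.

2613 nmi

Δλ = 143.270 − -170.484 = 313.754°; wrapped into (−180°, 180°]: -46.246°.
Δφ = -57.993 − -28.330 = -29.663°.
a = sin²(Δφ/2) + cos φ₁ · cos φ₂ · sin²(Δλ/2) = 0.137474.
c = 2·atan2(√a, √(1−a)) = 0.75969 rad → d = 6371·c ≈ 4839.95 km ≈ 2613.37 nmi.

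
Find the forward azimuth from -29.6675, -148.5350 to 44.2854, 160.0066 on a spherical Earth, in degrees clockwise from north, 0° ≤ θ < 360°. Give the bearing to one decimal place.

325.9°

Δλ = 160.0066 − -148.5350 = 308.5416°; wrapped into (−180°, 180°]: -51.4584°.
θ = atan2( sin Δλ · cos φ₂ , cos φ₁ · sin φ₂ − sin φ₁ · cos φ₂ · cos Δλ )
  = atan2(-0.55992, 0.82748) = -34.085° → normalised to [0°, 360°): 325.915°.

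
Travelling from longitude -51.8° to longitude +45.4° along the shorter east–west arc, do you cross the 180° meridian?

Signed shortest Δλ = ((45.4 − -51.8 + 180) mod 360) − 180 = 97.2°.
Going east by 97.2° from -51.8° reaches +45.4° without touching 180°.

No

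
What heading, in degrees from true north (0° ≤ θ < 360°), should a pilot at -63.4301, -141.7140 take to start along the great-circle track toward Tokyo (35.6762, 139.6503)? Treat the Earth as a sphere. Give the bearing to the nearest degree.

297°

Δλ = 139.6503 − -141.7140 = 281.3643°; wrapped into (−180°, 180°]: -78.6357°.
θ = atan2( sin Δλ · cos φ₂ , cos φ₁ · sin φ₂ − sin φ₁ · cos φ₂ · cos Δλ )
  = atan2(-0.79640, 0.40402) = -63.101° → normalised to [0°, 360°): 296.899°.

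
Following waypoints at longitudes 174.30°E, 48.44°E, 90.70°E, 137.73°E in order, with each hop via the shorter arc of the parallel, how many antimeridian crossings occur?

Leg 1: +174.30° → +48.44°, shortest Δλ = -125.86° (west) — does not cross 180°.
Leg 2: +48.44° → +90.70°, shortest Δλ = 42.26° (east) — does not cross 180°.
Leg 3: +90.70° → +137.73°, shortest Δλ = 47.03° (east) — does not cross 180°.
Total crossings: 0.

0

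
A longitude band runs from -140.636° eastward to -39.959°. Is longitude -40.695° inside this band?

Yes

Band width going east from -140.636° to -39.959°: ((-39.959 − -140.636) mod 360) = 100.677°.
Offset of -40.695° east of the west edge: ((-40.695 − -140.636) mod 360) = 99.941°.
99.941° ≤ 100.677° ⇒ inside.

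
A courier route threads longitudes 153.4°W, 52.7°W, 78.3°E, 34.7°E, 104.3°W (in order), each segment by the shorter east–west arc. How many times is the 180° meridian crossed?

Leg 1: -153.4° → -52.7°, shortest Δλ = 100.7° (east) — does not cross 180°.
Leg 2: -52.7° → +78.3°, shortest Δλ = 131.0° (east) — does not cross 180°.
Leg 3: +78.3° → +34.7°, shortest Δλ = -43.6° (west) — does not cross 180°.
Leg 4: +34.7° → -104.3°, shortest Δλ = -139.0° (west) — does not cross 180°.
Total crossings: 0.

0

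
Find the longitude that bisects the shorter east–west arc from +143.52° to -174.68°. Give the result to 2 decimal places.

+164.42°

Signed shortest Δλ from +143.52° to -174.68° is +41.80°.
Midpoint longitude = +143.52° + (+41.80°)/2 = +143.52° + 20.90° = +164.42°.
(The naïve average (+143.52 + -174.68)/2 = -15.58° is on the wrong side of the globe.)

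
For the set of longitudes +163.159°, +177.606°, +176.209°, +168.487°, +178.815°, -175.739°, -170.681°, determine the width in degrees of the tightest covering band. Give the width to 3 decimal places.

26.160°

Sort the longitudes: -175.739°, -170.681°, +163.159°, +168.487°, +176.209°, +177.606°, +178.815°.
Eastward gaps between consecutive values (wrapping around): 5.058°, 333.840°, 5.328°, 7.722°, 1.397°, 1.209°, 5.446°.
Largest gap = 333.840° ⇒ minimal covering band is its complement: 360° − 333.840° = 26.160°.
Band runs from +163.159° eastward to -170.681°, crossing the antimeridian.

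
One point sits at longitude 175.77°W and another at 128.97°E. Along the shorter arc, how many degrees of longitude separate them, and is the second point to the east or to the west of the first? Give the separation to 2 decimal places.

55.26° west

Raw difference: 128.97 − -175.77 = 304.74°.
Normalise into (−180°, 180°]: 304.74° − 360° = -55.26°.
Negative ⇒ the second point lies to the west; separation 55.26°.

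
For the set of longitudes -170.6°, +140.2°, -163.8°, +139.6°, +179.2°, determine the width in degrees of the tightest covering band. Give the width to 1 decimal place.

56.6°

Sort the longitudes: -170.6°, -163.8°, +139.6°, +140.2°, +179.2°.
Eastward gaps between consecutive values (wrapping around): 6.8°, 303.4°, 0.6°, 39.0°, 10.2°.
Largest gap = 303.4° ⇒ minimal covering band is its complement: 360° − 303.4° = 56.6°.
Band runs from +139.6° eastward to -163.8°, crossing the antimeridian.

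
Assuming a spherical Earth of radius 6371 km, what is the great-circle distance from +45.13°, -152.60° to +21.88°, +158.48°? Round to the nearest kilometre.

Δλ = 158.48 − -152.60 = 311.08°; wrapped into (−180°, 180°]: -48.92°.
Δφ = 21.88 − 45.13 = -23.25°.
a = sin²(Δφ/2) + cos φ₁ · cos φ₂ · sin²(Δλ/2) = 0.152845.
c = 2·atan2(√a, √(1−a)) = 0.80334 rad → d = 6371·c ≈ 5118.06 km.

5118 km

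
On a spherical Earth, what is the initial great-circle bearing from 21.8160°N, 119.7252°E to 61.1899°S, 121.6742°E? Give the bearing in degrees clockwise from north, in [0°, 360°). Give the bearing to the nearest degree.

Δλ = 121.6742 − 119.7252 = 1.9490°.
θ = atan2( sin Δλ · cos φ₂ , cos φ₁ · sin φ₂ − sin φ₁ · cos φ₂ · cos Δλ )
  = atan2(0.01639, -0.99246) = 179.054° → normalised to [0°, 360°): 179.054°.

179°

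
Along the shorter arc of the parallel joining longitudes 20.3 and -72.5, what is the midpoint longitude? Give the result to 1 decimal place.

-26.1°

Signed shortest Δλ from +20.3° to -72.5° is -92.8°.
Midpoint longitude = +20.3° + (-92.8°)/2 = +20.3° − 46.4° = -26.1°.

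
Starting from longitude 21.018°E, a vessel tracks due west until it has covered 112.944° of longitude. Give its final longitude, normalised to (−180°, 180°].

91.926°W

Start at +21.018°; shift −112.944° → -91.926°.
-91.926° already lies in (−180°, 180°].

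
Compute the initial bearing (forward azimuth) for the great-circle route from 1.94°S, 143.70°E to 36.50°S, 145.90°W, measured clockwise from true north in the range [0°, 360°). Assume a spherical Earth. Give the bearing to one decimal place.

Δλ = -145.90 − 143.70 = -289.60°; wrapped into (−180°, 180°]: 70.40°.
θ = atan2( sin Δλ · cos φ₂ , cos φ₁ · sin φ₂ − sin φ₁ · cos φ₂ · cos Δλ )
  = atan2(0.75728, -0.58535) = 127.703° → normalised to [0°, 360°): 127.703°.

127.7°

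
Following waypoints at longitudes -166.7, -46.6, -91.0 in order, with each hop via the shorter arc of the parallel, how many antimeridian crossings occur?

Leg 1: -166.7° → -46.6°, shortest Δλ = 120.1° (east) — does not cross 180°.
Leg 2: -46.6° → -91.0°, shortest Δλ = -44.4° (west) — does not cross 180°.
Total crossings: 0.

0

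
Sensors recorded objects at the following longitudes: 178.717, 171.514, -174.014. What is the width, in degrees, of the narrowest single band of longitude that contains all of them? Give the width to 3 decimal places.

14.472°

Sort the longitudes: -174.014°, +171.514°, +178.717°.
Eastward gaps between consecutive values (wrapping around): 345.528°, 7.203°, 7.269°.
Largest gap = 345.528° ⇒ minimal covering band is its complement: 360° − 345.528° = 14.472°.
Band runs from +171.514° eastward to -174.014°, crossing the antimeridian.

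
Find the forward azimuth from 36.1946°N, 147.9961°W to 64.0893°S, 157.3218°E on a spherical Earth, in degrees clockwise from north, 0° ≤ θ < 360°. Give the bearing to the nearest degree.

202°

Δλ = 157.3218 − -147.9961 = 305.3179°; wrapped into (−180°, 180°]: -54.6821°.
θ = atan2( sin Δλ · cos φ₂ , cos φ₁ · sin φ₂ − sin φ₁ · cos φ₂ · cos Δλ )
  = atan2(-0.35655, -0.87507) = -157.831° → normalised to [0°, 360°): 202.169°.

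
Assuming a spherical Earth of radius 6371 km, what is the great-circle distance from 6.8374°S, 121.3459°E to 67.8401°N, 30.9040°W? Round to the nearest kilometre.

Δλ = -30.9040 − 121.3459 = -152.2499°.
Δφ = 67.8401 − -6.8374 = 74.6775°.
a = sin²(Δφ/2) + cos φ₁ · cos φ₂ · sin²(Δλ/2) = 0.720847.
c = 2·atan2(√a, √(1−a)) = 2.02828 rad → d = 6371·c ≈ 12922.19 km.

12922 km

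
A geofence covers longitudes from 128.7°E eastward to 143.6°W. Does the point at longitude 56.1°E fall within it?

Band width going east from +128.7° to -143.6°: ((-143.6 − 128.7) mod 360) = 87.7°.
Offset of +56.1° east of the west edge: ((56.1 − 128.7) mod 360) = 287.4°.
287.4° > 87.7° ⇒ outside.

No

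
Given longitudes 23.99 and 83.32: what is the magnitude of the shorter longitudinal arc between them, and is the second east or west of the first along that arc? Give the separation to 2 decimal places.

Raw difference: 83.32 − 23.99 = 59.33°.
Normalise into (−180°, 180°]: 59.33° stays 59.33°.
Positive ⇒ the second point lies to the east; separation 59.33°.

59.33° east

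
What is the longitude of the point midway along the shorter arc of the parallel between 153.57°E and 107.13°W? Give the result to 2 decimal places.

156.78°W

Signed shortest Δλ from +153.57° to -107.13° is +99.30°.
Midpoint longitude = +153.57° + (+99.30°)/2 = +153.57° + 49.65° = +203.22°.
Normalise into (−180°, 180°]: -156.78°.
(The naïve average (+153.57 + -107.13)/2 = 23.22° is on the wrong side of the globe.)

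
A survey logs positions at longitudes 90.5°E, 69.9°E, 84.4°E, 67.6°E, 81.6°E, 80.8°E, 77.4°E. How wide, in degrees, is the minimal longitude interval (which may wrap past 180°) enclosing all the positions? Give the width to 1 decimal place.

22.9°

Sort the longitudes: +67.6°, +69.9°, +77.4°, +80.8°, +81.6°, +84.4°, +90.5°.
Eastward gaps between consecutive values (wrapping around): 2.3°, 7.5°, 3.4°, 0.8°, 2.8°, 6.1°, 337.1°.
Largest gap = 337.1° ⇒ minimal covering band is its complement: 360° − 337.1° = 22.9°.
Band runs from +67.6° eastward to +90.5°.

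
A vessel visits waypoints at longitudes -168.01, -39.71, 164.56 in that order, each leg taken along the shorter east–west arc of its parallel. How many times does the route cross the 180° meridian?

1

Leg 1: -168.01° → -39.71°, shortest Δλ = 128.3° (east) — does not cross 180°.
Leg 2: -39.71° → +164.56°, shortest Δλ = -155.73° (west) — crosses 180°.
Total crossings: 1.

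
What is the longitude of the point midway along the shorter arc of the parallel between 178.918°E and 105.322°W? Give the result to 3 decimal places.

143.202°W

Signed shortest Δλ from +178.918° to -105.322° is +75.760°.
Midpoint longitude = +178.918° + (+75.760°)/2 = +178.918° + 37.880° = +216.798°.
Normalise into (−180°, 180°]: -143.202°.
(The naïve average (+178.918 + -105.322)/2 = 36.798° is on the wrong side of the globe.)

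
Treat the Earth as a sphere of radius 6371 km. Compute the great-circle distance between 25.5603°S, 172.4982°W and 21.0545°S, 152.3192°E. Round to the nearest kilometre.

Δλ = 152.3192 − -172.4982 = 324.8174°; wrapped into (−180°, 180°]: -35.1826°.
Δφ = -21.0545 − -25.5603 = 4.5058°.
a = sin²(Δφ/2) + cos φ₁ · cos φ₂ · sin²(Δλ/2) = 0.078445.
c = 2·atan2(√a, √(1−a)) = 0.56776 rad → d = 6371·c ≈ 3617.17 km.

3617 km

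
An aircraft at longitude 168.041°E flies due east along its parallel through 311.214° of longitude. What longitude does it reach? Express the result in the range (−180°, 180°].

Start at +168.041°; shift +311.214° → +479.255°.
+479.255° lies outside (−180°, 180°]; subtract 360° → +119.255°.

119.255°E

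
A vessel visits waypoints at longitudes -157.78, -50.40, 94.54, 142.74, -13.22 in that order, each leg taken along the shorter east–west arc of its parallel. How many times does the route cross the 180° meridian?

0

Leg 1: -157.78° → -50.40°, shortest Δλ = 107.38° (east) — does not cross 180°.
Leg 2: -50.40° → +94.54°, shortest Δλ = 144.94° (east) — does not cross 180°.
Leg 3: +94.54° → +142.74°, shortest Δλ = 48.2° (east) — does not cross 180°.
Leg 4: +142.74° → -13.22°, shortest Δλ = -155.96° (west) — does not cross 180°.
Total crossings: 0.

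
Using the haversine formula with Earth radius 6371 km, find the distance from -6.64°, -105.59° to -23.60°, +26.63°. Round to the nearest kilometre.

13836 km

Δλ = 26.63 − -105.59 = 132.22°.
Δφ = -23.60 − -6.64 = -16.96°.
a = sin²(Δφ/2) + cos φ₁ · cos φ₂ · sin²(Δλ/2) = 0.782677.
c = 2·atan2(√a, √(1−a)) = 2.17166 rad → d = 6371·c ≈ 13835.63 km.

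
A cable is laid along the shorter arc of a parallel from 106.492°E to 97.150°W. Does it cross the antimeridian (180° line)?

Yes

Naïve |-97.150 − 106.492| = 203.642° > 180°, so the shorter arc goes the other way round — across 180°.
Signed shortest Δλ = ((-97.150 − 106.492 + 180) mod 360) − 180 = 156.358°.
Going east by 156.358° from +106.492° passes through 180° before reaching -97.150°.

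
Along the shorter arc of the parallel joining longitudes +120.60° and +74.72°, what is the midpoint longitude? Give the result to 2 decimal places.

+97.66°

Signed shortest Δλ from +120.60° to +74.72° is -45.88°.
Midpoint longitude = +120.60° + (-45.88°)/2 = +120.60° − 22.94° = +97.66°.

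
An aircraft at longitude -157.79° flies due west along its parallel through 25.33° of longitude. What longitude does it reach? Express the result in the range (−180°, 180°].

+176.88°

Start at -157.79°; shift −25.33° → -183.12°.
-183.12° lies outside (−180°, 180°]; add 360° → +176.88°.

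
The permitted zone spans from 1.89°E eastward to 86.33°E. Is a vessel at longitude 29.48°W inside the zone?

No

Band width going east from +1.89° to +86.33°: ((86.33 − 1.89) mod 360) = 84.44°.
Offset of -29.48° east of the west edge: ((-29.48 − 1.89) mod 360) = 328.63°.
328.63° > 84.44° ⇒ outside.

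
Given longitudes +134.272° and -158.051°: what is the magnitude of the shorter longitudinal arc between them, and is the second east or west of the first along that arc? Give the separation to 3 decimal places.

67.677° east

Raw difference: -158.051 − 134.272 = -292.323°.
Normalise into (−180°, 180°]: -292.323° + 360° = 67.677°.
Positive ⇒ the second point lies to the east; separation 67.677°.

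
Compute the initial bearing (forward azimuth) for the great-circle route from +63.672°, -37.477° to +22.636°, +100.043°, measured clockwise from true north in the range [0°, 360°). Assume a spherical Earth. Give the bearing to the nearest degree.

39°

Δλ = 100.043 − -37.477 = 137.520°.
θ = atan2( sin Δλ · cos φ₂ , cos φ₁ · sin φ₂ − sin φ₁ · cos φ₂ · cos Δλ )
  = atan2(0.62331, 0.78079) = 38.601° → normalised to [0°, 360°): 38.601°.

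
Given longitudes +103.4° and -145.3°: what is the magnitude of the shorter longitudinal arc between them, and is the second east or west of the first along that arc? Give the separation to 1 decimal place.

Raw difference: -145.3 − 103.4 = -248.7°.
Normalise into (−180°, 180°]: -248.7° + 360° = 111.3°.
Positive ⇒ the second point lies to the east; separation 111.3°.

111.3° east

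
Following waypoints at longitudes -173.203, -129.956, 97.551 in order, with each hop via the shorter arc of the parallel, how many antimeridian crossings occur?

Leg 1: -173.203° → -129.956°, shortest Δλ = 43.247° (east) — does not cross 180°.
Leg 2: -129.956° → +97.551°, shortest Δλ = -132.493° (west) — crosses 180°.
Total crossings: 1.

1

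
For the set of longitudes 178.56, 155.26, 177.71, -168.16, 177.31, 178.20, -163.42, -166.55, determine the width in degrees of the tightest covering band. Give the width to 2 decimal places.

Sort the longitudes: -168.16°, -166.55°, -163.42°, +155.26°, +177.31°, +177.71°, +178.20°, +178.56°.
Eastward gaps between consecutive values (wrapping around): 1.61°, 3.13°, 318.68°, 22.05°, 0.40°, 0.49°, 0.36°, 13.28°.
Largest gap = 318.68° ⇒ minimal covering band is its complement: 360° − 318.68° = 41.32°.
Band runs from +155.26° eastward to -163.42°, crossing the antimeridian.

41.32°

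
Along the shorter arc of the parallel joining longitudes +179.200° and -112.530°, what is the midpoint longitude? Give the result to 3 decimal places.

-146.665°

Signed shortest Δλ from +179.200° to -112.530° is +68.270°.
Midpoint longitude = +179.200° + (+68.270°)/2 = +179.200° + 34.135° = +213.335°.
Normalise into (−180°, 180°]: -146.665°.
(The naïve average (+179.200 + -112.530)/2 = 33.335° is on the wrong side of the globe.)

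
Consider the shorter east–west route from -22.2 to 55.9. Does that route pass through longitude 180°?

Signed shortest Δλ = ((55.9 − -22.2 + 180) mod 360) − 180 = 78.1°.
Going east by 78.1° from -22.2° reaches +55.9° without touching 180°.

No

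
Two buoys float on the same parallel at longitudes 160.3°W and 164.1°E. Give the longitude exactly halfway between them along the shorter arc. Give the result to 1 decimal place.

Signed shortest Δλ from -160.3° to +164.1° is -35.6°.
Midpoint longitude = -160.3° + (-35.6°)/2 = -160.3° − 17.8° = -178.1°.
(The naïve average (-160.3 + +164.1)/2 = 1.9° is on the wrong side of the globe.)

178.1°W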